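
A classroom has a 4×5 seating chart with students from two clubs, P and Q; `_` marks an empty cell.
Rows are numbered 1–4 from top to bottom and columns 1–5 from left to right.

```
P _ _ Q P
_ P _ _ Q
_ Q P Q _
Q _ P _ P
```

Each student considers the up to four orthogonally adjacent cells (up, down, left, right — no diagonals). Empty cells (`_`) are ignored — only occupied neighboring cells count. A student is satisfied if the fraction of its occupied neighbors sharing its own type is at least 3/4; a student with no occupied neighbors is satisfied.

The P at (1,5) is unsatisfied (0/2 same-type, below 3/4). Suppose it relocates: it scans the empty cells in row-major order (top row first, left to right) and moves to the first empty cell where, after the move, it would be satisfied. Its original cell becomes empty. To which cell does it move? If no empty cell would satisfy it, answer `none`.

(1,2)

Vacating (1,5). Empty cells in order:
  (1,2): 2/2 same-type → satisfied — stop here.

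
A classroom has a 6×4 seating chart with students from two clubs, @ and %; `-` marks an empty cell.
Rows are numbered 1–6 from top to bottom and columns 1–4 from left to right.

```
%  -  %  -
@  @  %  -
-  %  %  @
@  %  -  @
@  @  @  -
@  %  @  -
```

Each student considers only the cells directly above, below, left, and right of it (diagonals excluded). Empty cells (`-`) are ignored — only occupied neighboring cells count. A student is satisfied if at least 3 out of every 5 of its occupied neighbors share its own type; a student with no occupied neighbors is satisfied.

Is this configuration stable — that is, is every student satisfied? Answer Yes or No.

(1,1)% 0/1 ✗
(1,3)% 1/1 ✓
(2,1)@ 1/2 ✗
(2,2)@ 1/3 ✗
(2,3)% 2/3 ✓
(3,2)% 2/3 ✓
(3,3)% 2/3 ✓
(3,4)@ 1/2 ✗
(4,1)@ 1/2 ✗
(4,2)% 1/3 ✗
(4,4)@ 1/1 ✓
(5,1)@ 3/3 ✓
(5,2)@ 2/4 ✗
(5,3)@ 2/2 ✓
(6,1)@ 1/2 ✗
(6,2)% 0/3 ✗
(6,3)@ 1/2 ✗
For instance (1,1) has only 0/1 same-type neighbors, below 3/5.

No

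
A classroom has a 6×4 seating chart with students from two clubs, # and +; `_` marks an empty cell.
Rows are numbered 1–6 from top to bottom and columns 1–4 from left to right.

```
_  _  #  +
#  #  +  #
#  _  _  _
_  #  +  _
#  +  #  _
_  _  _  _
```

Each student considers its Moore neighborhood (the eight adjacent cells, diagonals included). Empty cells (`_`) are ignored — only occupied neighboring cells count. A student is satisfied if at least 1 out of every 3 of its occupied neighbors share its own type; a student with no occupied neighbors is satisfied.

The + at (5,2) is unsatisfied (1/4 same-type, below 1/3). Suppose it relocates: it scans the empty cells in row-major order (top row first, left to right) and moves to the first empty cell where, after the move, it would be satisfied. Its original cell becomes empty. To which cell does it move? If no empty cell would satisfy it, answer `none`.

Vacating (5,2). Empty cells in order:
  (1,1): 0/2 same-type → still unsatisfied.
  (1,2): 1/4 same-type → still unsatisfied.
  (3,2): 2/6 same-type → satisfied — stop here.

(3,2)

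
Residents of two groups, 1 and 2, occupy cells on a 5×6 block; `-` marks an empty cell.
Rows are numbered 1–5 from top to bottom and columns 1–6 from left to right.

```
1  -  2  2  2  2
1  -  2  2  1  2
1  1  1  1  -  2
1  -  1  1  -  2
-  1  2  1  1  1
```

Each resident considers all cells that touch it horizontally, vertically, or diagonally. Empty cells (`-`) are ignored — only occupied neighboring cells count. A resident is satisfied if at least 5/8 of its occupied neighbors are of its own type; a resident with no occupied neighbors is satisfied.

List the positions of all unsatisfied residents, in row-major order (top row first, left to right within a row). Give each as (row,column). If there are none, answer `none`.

(1,1)1 1/1 ok
(1,3)2 3/3 ok
(1,4)2 4/5 ok
(1,5)2 4/5 ok
(1,6)2 2/3 ok
(2,1)1 3/3 ok
(2,3)2 3/6 unhappy
(2,4)2 4/7 unhappy
(2,5)1 1/7 unhappy
(2,6)2 3/4 ok
(3,1)1 3/3 ok
(3,2)1 5/6 ok
(3,3)1 4/6 ok
(3,4)1 4/6 ok
(3,6)2 2/3 ok
(4,1)1 3/3 ok
(4,3)1 6/7 ok
(4,4)1 5/6 ok
(4,6)2 1/3 unhappy
(5,2)1 2/3 ok
(5,3)2 0/4 unhappy
(5,4)1 3/4 ok
(5,5)1 3/4 ok
(5,6)1 1/2 unhappy

(2,3), (2,4), (2,5), (4,6), (5,3), (5,6)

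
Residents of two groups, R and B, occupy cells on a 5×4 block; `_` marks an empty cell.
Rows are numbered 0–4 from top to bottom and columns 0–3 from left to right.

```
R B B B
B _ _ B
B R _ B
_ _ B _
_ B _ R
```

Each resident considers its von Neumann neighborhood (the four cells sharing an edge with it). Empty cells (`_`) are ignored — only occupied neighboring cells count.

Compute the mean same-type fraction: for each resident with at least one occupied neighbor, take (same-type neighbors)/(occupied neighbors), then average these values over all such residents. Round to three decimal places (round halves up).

0.611

Row 0: (0,0)R 0/2 · (0,1)B 1/2 · (0,2)B 2/2 · (0,3)B 2/2
Row 1: (1,0)B 1/2 · (1,3)B 2/2
Row 2: (2,0)B 1/2 · (2,1)R 0/1 · (2,3)B 1/1
Row 3: (3,2)B — no occupied neighbors
Row 4: (4,1)B — no occupied neighbors · (4,3)R — no occupied neighbors
Sum over 9 residents: 0/2 + 1/2 + 2/2 + 2/2 + 1/2 + 2/2 + 1/2 + 0/1 + 1/1 = 11/2; mean = 11/2 ÷ 9 = 11/18 = 0.611111… → 0.611.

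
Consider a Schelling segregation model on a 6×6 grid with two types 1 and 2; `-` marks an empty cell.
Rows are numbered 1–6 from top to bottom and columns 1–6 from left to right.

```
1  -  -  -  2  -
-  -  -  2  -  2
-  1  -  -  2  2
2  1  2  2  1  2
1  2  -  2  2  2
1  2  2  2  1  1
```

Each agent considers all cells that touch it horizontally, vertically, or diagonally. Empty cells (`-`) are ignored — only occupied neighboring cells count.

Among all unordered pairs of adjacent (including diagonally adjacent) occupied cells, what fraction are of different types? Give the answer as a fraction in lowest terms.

23/53

Scan each occupied cell's neighbors to the right and below (and the two forward diagonals) so each pair is counted once.
From row 1: 0 unlike of 2 pairs (running 0/2).
From row 2: 0 unlike of 3 pairs (running 0/5).
From row 3: 4 unlike of 9 pairs (running 4/14).
From row 4: 9 unlike of 18 pairs (running 13/32).
From row 5: 8 unlike of 16 pairs (running 21/48).
From row 6: 2 unlike of 5 pairs (running 23/53).
Total adjacent occupied pairs: 53; unlike-type pairs: 23.
23/53 is already in lowest terms.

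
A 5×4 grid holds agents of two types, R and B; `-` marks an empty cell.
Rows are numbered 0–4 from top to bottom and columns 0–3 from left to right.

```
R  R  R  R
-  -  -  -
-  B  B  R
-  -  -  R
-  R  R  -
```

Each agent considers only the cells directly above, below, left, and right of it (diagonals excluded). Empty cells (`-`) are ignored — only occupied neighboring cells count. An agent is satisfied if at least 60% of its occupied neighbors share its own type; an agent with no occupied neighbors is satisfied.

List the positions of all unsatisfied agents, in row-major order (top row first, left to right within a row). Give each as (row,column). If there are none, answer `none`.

(2,2), (2,3)

Row 0: (0,0)R 1/1 ✓ · (0,1)R 2/2 ✓ · (0,2)R 2/2 ✓ · (0,3)R 1/1 ✓
Row 2: (2,1)B 1/1 ✓ · (2,2)B 1/2 ✗ · (2,3)R 1/2 ✗
Row 3: (3,3)R 1/1 ✓
Row 4: (4,1)R 1/1 ✓ · (4,2)R 1/1 ✓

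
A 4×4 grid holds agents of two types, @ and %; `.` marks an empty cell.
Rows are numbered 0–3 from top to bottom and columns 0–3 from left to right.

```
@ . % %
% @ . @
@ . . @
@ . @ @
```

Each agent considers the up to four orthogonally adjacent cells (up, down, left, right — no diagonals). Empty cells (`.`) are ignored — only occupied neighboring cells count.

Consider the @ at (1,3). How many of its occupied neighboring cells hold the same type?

1

Occupied neighbors of (1,3): (0,3)=%, (2,3)=@.
Same type (@): 1 of 2.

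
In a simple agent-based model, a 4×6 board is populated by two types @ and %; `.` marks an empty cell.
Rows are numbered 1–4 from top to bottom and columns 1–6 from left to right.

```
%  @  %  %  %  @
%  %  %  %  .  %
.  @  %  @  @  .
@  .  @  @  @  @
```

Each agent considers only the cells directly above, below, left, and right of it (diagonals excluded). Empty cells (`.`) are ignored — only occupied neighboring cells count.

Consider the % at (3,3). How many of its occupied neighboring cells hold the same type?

1

Occupied neighbors of (3,3): (2,3)=%, (4,3)=@, (3,2)=@, (3,4)=@.
Same type (%): 1 of 4.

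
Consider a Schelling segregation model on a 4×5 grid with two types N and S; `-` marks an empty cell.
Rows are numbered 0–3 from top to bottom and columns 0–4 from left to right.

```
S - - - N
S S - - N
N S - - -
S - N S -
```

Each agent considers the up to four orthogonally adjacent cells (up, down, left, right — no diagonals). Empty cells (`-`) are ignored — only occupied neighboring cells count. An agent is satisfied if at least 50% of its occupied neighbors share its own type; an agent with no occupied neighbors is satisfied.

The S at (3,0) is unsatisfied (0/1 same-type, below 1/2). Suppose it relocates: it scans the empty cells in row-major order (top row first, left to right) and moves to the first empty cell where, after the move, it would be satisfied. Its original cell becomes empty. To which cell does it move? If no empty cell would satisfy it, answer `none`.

Vacating (3,0). Empty cells in order:
  (0,1): 2/2 same-type → satisfied — stop here.

(0,1)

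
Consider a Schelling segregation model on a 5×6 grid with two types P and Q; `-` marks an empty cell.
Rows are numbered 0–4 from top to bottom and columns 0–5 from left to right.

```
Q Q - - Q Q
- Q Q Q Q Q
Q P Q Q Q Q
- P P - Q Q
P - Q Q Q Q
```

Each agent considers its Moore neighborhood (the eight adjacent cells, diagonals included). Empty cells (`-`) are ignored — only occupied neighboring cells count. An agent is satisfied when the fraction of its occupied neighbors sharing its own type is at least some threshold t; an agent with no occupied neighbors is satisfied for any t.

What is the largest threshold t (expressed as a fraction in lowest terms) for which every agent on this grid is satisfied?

(0,0)Q 2/2
(0,1)Q 3/3
(0,4)Q 4/4
(0,5)Q 3/3
(1,1)Q 5/6
(1,2)Q 5/6
(1,3)Q 6/6
(1,4)Q 7/7
(1,5)Q 5/5
(2,0)Q 1/3
(2,1)P 2/6
(2,2)Q 4/7
(2,3)Q 6/7
(2,4)Q 7/7
(2,5)Q 5/5
(3,1)P 3/6
(3,2)P 2/6
(3,4)Q 7/7
(3,5)Q 5/5
(4,0)P 1/1
(4,2)Q 1/3
(4,3)Q 3/4
(4,4)Q 4/4
(4,5)Q 3/3
The smallest same-type fraction is 1/3 at (2,0), which reduces to 1/3. Any threshold above that leaves this agent unsatisfied.

1/3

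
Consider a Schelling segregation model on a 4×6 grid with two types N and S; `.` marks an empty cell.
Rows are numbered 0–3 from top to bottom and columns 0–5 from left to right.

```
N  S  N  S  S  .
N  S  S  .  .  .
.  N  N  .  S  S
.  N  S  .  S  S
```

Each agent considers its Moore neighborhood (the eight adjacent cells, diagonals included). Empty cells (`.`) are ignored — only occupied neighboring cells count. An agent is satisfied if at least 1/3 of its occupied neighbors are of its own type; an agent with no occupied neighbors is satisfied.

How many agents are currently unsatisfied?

3

Row 0: (0,0)N 1/3 ok · (0,1)S 2/5 ok · (0,2)N 0/4 unhappy · (0,3)S 2/3 ok · (0,4)S 1/1 ok
Row 1: (1,0)N 2/4 ok · (1,1)S 2/7 unhappy · (1,2)S 3/6 ok
Row 2: (2,1)N 3/6 ok · (2,2)N 2/5 ok · (2,4)S 3/3 ok · (2,5)S 3/3 ok
Row 3: (3,1)N 2/3 ok · (3,2)S 0/3 unhappy · (3,4)S 3/3 ok · (3,5)S 3/3 ok
Unsatisfied: (0,2), (1,1), (3,2) — 3 in total.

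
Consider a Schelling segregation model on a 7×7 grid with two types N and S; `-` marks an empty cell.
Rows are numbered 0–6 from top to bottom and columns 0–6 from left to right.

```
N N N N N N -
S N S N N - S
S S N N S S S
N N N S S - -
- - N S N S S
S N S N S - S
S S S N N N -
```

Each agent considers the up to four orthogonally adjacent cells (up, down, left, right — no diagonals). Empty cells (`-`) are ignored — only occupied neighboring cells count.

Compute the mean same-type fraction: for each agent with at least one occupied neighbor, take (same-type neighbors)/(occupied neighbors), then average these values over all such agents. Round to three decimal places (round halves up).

(0,0)N 1/2
(0,1)N 3/3
(0,2)N 2/3
(0,3)N 3/3
(0,4)N 3/3
(0,5)N 1/1
(1,0)S 1/3
(1,1)N 1/4
(1,2)S 0/4
(1,3)N 3/4
(1,4)N 2/3
(1,6)S 1/1
(2,0)S 2/3
(2,1)S 1/4
(2,2)N 2/4
(2,3)N 2/4
(2,4)S 2/4
(2,5)S 2/2
(2,6)S 2/2
(3,0)N 1/2
(3,1)N 2/3
(3,2)N 3/4
(3,3)S 2/4
(3,4)S 2/3
(4,2)N 1/3
(4,3)S 1/4
(4,4)N 0/4
(4,5)S 1/2
(4,6)S 2/2
(5,0)S 1/2
(5,1)N 0/3
(5,2)S 1/4
(5,3)N 1/4
(5,4)S 0/3
(5,6)S 1/1
(6,0)S 2/2
(6,1)S 2/3
(6,2)S 2/3
(6,3)N 2/3
(6,4)N 2/3
(6,5)N 1/1
Sum over 41 agents: 1/2 + 3/3 + 2/3 + 3/3 + 3/3 + 1/1 + 1/3 + 1/4 + 0/4 + 3/4 + 2/3 + 1/1 + 2/3 + 1/4 + 2/4 + 2/4 + 2/4 + 2/2 + 2/2 + 1/2 + 2/3 + 3/4 + 2/4 + 2/3 + 1/3 + 1/4 + 0/4 + 1/2 + 2/2 + 1/2 + 0/3 + 1/4 + 1/4 + 0/3 + 1/1 + 2/2 + 2/3 + 2/3 + 2/3 + 2/3 + 1/1 = 293/12; mean = 293/12 ÷ 41 = 293/492 = 0.595528… → 0.596.

0.596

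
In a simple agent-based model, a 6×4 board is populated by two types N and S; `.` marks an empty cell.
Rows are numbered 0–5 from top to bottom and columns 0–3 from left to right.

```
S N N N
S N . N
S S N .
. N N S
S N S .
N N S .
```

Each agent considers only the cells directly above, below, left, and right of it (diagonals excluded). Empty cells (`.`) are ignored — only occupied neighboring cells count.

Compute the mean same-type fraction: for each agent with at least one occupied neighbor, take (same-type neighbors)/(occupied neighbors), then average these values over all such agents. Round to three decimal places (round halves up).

0.557

Row 0: (0,0)S 1/2 · (0,1)N 2/3 · (0,2)N 2/2 · (0,3)N 2/2
Row 1: (1,0)S 2/3 · (1,1)N 1/3 · (1,3)N 1/1
Row 2: (2,0)S 2/2 · (2,1)S 1/4 · (2,2)N 1/2
Row 3: (3,1)N 2/3 · (3,2)N 2/4 · (3,3)S 0/1
Row 4: (4,0)S 0/2 · (4,1)N 2/4 · (4,2)S 1/3
Row 5: (5,0)N 1/2 · (5,1)N 2/3 · (5,2)S 1/2
Sum over 19 agents: 1/2 + 2/3 + 2/2 + 2/2 + 2/3 + 1/3 + 1/1 + 2/2 + 1/4 + 1/2 + 2/3 + 2/4 + 0/1 + 0/2 + 2/4 + 1/3 + 1/2 + 2/3 + 1/2 = 127/12; mean = 127/12 ÷ 19 = 127/228 = 0.557017… → 0.557.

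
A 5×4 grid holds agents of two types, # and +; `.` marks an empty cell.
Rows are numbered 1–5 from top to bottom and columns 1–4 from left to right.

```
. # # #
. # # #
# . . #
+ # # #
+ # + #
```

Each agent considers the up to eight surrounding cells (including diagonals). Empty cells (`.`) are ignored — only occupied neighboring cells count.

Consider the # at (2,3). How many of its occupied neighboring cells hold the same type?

6

Occupied neighbors of (2,3): (1,2)=#, (1,3)=#, (1,4)=#, (2,2)=#, (2,4)=#, (3,4)=#.
Same type (#): 6 of 6.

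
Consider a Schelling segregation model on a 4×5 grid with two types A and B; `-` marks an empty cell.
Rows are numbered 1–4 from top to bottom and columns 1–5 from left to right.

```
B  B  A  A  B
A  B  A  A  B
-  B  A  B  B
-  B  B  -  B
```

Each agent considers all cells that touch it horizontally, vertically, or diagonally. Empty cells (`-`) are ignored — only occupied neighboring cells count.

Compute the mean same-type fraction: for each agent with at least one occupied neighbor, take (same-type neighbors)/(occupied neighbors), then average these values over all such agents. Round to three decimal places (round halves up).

0.538

Row 1: (1,1)B 2/3 · (1,2)B 2/5 · (1,3)A 3/5 · (1,4)A 3/5 · (1,5)B 1/3
Row 2: (2,1)A 0/4 · (2,2)B 3/7 · (2,3)A 4/8 · (2,4)A 4/8 · (2,5)B 3/5
Row 3: (3,2)B 3/6 · (3,3)A 2/7 · (3,4)B 4/7 · (3,5)B 3/4
Row 4: (4,2)B 2/3 · (4,3)B 3/4 · (4,5)B 2/2
Sum over 17 agents: 2/3 + 2/5 + 3/5 + 3/5 + 1/3 + 0/4 + 3/7 + 4/8 + 4/8 + 3/5 + 3/6 + 2/7 + 4/7 + 3/4 + 2/3 + 3/4 + 2/2 = 961/105; mean = 961/105 ÷ 17 = 961/1785 = 0.538375… → 0.538.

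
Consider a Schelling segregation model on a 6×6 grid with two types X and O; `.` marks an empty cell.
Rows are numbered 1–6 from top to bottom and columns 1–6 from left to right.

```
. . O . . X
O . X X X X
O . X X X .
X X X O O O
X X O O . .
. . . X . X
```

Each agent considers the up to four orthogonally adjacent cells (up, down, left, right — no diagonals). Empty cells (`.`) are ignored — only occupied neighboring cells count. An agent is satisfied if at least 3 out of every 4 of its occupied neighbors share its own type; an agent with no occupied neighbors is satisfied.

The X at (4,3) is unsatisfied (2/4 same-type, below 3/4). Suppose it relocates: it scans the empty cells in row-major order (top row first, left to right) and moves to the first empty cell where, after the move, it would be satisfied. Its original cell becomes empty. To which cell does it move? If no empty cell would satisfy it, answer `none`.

(1,5)

Vacating (4,3). Empty cells in order:
  (1,1): 0/1 same-type → still unsatisfied.
  (1,2): 0/1 same-type → still unsatisfied.
  (1,4): 1/2 same-type → still unsatisfied.
  (1,5): 2/2 same-type → satisfied — stop here.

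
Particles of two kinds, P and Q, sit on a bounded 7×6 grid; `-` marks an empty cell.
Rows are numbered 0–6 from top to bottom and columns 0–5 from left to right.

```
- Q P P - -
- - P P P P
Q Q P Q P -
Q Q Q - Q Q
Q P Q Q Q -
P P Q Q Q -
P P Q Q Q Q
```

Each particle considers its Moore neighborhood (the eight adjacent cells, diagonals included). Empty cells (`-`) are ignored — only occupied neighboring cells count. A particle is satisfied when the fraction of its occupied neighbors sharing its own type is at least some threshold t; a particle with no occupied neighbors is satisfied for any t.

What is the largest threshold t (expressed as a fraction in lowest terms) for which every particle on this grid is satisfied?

Row 0: (0,1)Q 0/2 · (0,2)P 3/4 · (0,3)P 4/4
Row 1: (1,2)P 4/7 · (1,3)P 6/7 · (1,4)P 4/5 · (1,5)P 2/2
Row 2: (2,0)Q 3/3 · (2,1)Q 4/6 · (2,2)P 2/6 · (2,3)Q 2/7 · (2,4)P 3/6
Row 3: (3,0)Q 4/5 · (3,1)Q 6/8 · (3,2)Q 5/7 · (3,4)Q 4/5 · (3,5)Q 2/3
Row 4: (4,0)Q 2/5 · (4,1)P 2/8 · (4,2)Q 5/7 · (4,3)Q 7/7 · (4,4)Q 5/5
Row 5: (5,0)P 4/5 · (5,1)P 4/8 · (5,2)Q 5/8 · (5,3)Q 8/8 · (5,4)Q 6/6
Row 6: (6,0)P 3/3 · (6,1)P 3/5 · (6,2)Q 3/5 · (6,3)Q 5/5 · (6,4)Q 4/4 · (6,5)Q 2/2
The smallest same-type fraction is 0/2 at (0,1), which reduces to 0/1. Any threshold above that leaves this particle unsatisfied.

0/1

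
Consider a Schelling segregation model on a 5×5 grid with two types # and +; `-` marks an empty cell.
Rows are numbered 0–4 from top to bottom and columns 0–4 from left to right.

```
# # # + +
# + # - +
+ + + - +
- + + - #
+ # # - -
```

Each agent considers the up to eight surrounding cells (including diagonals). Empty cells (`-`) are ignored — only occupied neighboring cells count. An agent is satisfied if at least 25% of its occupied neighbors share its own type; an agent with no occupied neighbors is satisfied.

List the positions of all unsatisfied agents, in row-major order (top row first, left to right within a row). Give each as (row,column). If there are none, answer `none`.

(3,4)

(0,0)# 2/3 ok
(0,1)# 4/5 ok
(0,2)# 2/4 ok
(0,3)+ 2/4 ok
(0,4)+ 2/2 ok
(1,0)# 2/5 ok
(1,1)+ 3/8 ok
(1,2)# 2/6 ok
(1,4)+ 3/3 ok
(2,0)+ 3/4 ok
(2,1)+ 5/7 ok
(2,2)+ 4/5 ok
(2,4)+ 1/2 ok
(3,1)+ 5/7 ok
(3,2)+ 3/5 ok
(3,4)# 0/1 unhappy
(4,0)+ 1/2 ok
(4,1)# 1/4 ok
(4,2)# 1/3 ok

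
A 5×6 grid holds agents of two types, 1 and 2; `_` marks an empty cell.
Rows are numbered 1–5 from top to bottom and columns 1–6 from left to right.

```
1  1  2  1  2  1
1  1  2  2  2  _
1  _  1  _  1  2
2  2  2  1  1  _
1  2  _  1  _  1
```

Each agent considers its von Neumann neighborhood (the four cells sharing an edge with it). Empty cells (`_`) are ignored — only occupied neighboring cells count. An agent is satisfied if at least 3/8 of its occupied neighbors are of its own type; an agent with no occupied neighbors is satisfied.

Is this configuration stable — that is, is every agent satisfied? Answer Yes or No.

(1,1)1 2/2 satisfied
(1,2)1 2/3 satisfied
(1,3)2 1/3 not
(1,4)1 0/3 not
(1,5)2 1/3 not
(1,6)1 0/1 not
(2,1)1 3/3 satisfied
(2,2)1 2/3 satisfied
(2,3)2 2/4 satisfied
(2,4)2 2/3 satisfied
(2,5)2 2/3 satisfied
(3,1)1 1/2 satisfied
(3,3)1 0/2 not
(3,5)1 1/3 not
(3,6)2 0/1 not
(4,1)2 1/3 not
(4,2)2 3/3 satisfied
(4,3)2 1/3 not
(4,4)1 2/3 satisfied
(4,5)1 2/2 satisfied
(5,1)1 0/2 not
(5,2)2 1/2 satisfied
(5,4)1 1/1 satisfied
(5,6)1 0/0 satisfied
For instance (1,3) has only 1/3 same-type neighbors, below 3/8.

No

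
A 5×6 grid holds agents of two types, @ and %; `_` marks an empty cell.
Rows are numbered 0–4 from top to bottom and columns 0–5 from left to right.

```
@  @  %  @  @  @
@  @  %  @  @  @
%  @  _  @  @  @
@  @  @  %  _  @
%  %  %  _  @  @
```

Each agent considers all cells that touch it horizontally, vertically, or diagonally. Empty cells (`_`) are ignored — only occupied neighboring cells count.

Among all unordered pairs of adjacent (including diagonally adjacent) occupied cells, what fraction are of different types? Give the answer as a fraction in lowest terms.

Scan each occupied cell's neighbors to the right and below (and the two forward diagonals) so each pair is counted once.
Row 0: @(0,0)–@(0,1)= @(0,0)–@(1,0)= @(0,0)–@(1,1)= @(0,1)–%(0,2)≠ @(0,1)–@(1,1)= @(0,1)–%(1,2)≠ @(0,1)–@(1,0)= %(0,2)–@(0,3)≠ %(0,2)–%(1,2)= %(0,2)–@(1,3)≠ %(0,2)–@(1,1)≠ @(0,3)–@(0,4)= @(0,3)–@(1,3)= @(0,3)–@(1,4)= @(0,3)–%(1,2)≠ @(0,4)–@(0,5)= @(0,4)–@(1,4)= @(0,4)–@(1,5)= @(0,4)–@(1,3)= @(0,5)–@(1,5)= @(0,5)–@(1,4)=  → 6/21 unlike.
Row 1: @(1,0)–@(1,1)= @(1,0)–%(2,0)≠ @(1,0)–@(2,1)= @(1,1)–%(1,2)≠ @(1,1)–@(2,1)= @(1,1)–%(2,0)≠ %(1,2)–@(1,3)≠ %(1,2)–@(2,3)≠ %(1,2)–@(2,1)≠ @(1,3)–@(1,4)= @(1,3)–@(2,3)= @(1,3)–@(2,4)= @(1,4)–@(1,5)= @(1,4)–@(2,4)= @(1,4)–@(2,5)= @(1,4)–@(2,3)= @(1,5)–@(2,5)= @(1,5)–@(2,4)=  → 6/18 unlike.
Row 2: %(2,0)–@(2,1)≠ %(2,0)–@(3,0)≠ %(2,0)–@(3,1)≠ @(2,1)–@(3,1)= @(2,1)–@(3,2)= @(2,1)–@(3,0)= @(2,3)–@(2,4)= @(2,3)–%(3,3)≠ @(2,3)–@(3,2)= @(2,4)–@(2,5)= @(2,4)–@(3,5)= @(2,4)–%(3,3)≠ @(2,5)–@(3,5)=  → 5/13 unlike.
Row 3: @(3,0)–@(3,1)= @(3,0)–%(4,0)≠ @(3,0)–%(4,1)≠ @(3,1)–@(3,2)= @(3,1)–%(4,1)≠ @(3,1)–%(4,2)≠ @(3,1)–%(4,0)≠ @(3,2)–%(3,3)≠ @(3,2)–%(4,2)≠ @(3,2)–%(4,1)≠ %(3,3)–@(4,4)≠ %(3,3)–%(4,2)= @(3,5)–@(4,5)= @(3,5)–@(4,4)=  → 9/14 unlike.
Row 4: %(4,0)–%(4,1)= %(4,1)–%(4,2)= @(4,4)–@(4,5)=  → 0/3 unlike.
Total adjacent occupied pairs: 69; unlike-type pairs: 26.
26/69 is already in lowest terms.

26/69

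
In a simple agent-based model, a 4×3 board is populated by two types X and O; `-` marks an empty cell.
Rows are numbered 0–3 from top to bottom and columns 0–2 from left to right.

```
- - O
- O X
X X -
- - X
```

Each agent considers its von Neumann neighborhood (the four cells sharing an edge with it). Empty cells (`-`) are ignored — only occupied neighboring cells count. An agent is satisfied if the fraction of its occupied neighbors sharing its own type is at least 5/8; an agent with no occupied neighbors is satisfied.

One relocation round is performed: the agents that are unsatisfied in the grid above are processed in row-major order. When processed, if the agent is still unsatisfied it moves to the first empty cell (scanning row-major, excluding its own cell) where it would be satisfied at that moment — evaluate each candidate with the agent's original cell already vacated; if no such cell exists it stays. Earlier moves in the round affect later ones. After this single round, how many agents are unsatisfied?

0

Initially unsatisfied (in order): (0,2), (1,1), (1,2), (2,1).
  (0,2) → (0,0).
  (1,1) → (0,1).
  (1,2): now satisfied by earlier moves; stays.
  (2,1): now satisfied by earlier moves; stays.
Resulting grid:
O O -
- - X
X X -
- - X
All satisfied now.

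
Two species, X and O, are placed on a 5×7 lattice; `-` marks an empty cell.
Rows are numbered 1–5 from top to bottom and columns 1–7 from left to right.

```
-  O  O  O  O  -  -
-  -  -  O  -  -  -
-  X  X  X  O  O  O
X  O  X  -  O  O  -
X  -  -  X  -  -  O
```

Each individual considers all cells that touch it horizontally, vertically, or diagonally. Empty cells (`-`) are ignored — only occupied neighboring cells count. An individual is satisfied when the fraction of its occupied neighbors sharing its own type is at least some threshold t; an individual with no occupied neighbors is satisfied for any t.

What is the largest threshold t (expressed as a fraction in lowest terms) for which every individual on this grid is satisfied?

0/1

Row 1: (1,2)O 1/1 · (1,3)O 3/3 · (1,4)O 3/3 · (1,5)O 2/2
Row 2: (2,4)O 4/6
Row 3: (3,2)X 3/4 · (3,3)X 3/5 · (3,4)X 2/5 · (3,5)O 4/5 · (3,6)O 4/4 · (3,7)O 2/2
Row 4: (4,1)X 2/3 · (4,2)O 0/5 · (4,3)X 4/5 · (4,5)O 3/5 · (4,6)O 5/5
Row 5: (5,1)X 1/2 · (5,4)X 1/2 · (5,7)O 1/1
The smallest same-type fraction is 0/5 at (4,2), which reduces to 0/1. Any threshold above that leaves this individual unsatisfied.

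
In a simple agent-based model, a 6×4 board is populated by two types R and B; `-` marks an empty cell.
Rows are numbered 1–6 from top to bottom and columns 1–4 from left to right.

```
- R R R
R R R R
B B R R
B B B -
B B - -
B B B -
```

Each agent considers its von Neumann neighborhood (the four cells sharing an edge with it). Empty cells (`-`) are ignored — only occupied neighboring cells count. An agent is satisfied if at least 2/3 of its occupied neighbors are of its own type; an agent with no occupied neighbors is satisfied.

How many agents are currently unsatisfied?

(1,2)R 2/2 satisfied
(1,3)R 3/3 satisfied
(1,4)R 2/2 satisfied
(2,1)R 1/2 not
(2,2)R 3/4 satisfied
(2,3)R 4/4 satisfied
(2,4)R 3/3 satisfied
(3,1)B 2/3 satisfied
(3,2)B 2/4 not
(3,3)R 2/4 not
(3,4)R 2/2 satisfied
(4,1)B 3/3 satisfied
(4,2)B 4/4 satisfied
(4,3)B 1/2 not
(5,1)B 3/3 satisfied
(5,2)B 3/3 satisfied
(6,1)B 2/2 satisfied
(6,2)B 3/3 satisfied
(6,3)B 1/1 satisfied
Unsatisfied: (2,1), (3,2), (3,3), (4,3) — 4 in total.

4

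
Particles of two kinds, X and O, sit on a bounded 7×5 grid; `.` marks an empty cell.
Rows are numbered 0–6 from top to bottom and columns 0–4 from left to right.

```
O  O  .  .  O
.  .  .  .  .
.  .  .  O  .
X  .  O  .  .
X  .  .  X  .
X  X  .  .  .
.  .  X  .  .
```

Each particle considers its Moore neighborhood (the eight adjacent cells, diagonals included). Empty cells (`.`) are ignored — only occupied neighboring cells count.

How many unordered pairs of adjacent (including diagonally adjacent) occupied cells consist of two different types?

Scan each occupied cell's neighbors to the right and below (and the two forward diagonals) so each pair is counted once.
From row 0: 0 unlike of 1 pairs (running 0/1).
From row 2: 0 unlike of 1 pairs (running 0/2).
From row 3: 1 unlike of 2 pairs (running 1/4).
From row 4: 0 unlike of 2 pairs (running 1/6).
From row 5: 0 unlike of 2 pairs (running 1/8).
Total adjacent occupied pairs: 8; unlike-type pairs: 1.

1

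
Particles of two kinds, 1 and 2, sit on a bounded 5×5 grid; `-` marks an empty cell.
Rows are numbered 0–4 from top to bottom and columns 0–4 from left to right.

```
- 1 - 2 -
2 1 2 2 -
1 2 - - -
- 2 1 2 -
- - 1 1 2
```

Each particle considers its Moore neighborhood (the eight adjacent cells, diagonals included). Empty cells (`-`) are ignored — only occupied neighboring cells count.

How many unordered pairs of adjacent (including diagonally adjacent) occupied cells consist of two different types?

Scan each occupied cell's neighbors to the right and below (and the two forward diagonals) so each pair is counted once.
From row 0: 2 unlike of 5 pairs (running 2/5).
From row 1: 4 unlike of 8 pairs (running 6/13).
From row 2: 3 unlike of 4 pairs (running 9/17).
From row 3: 5 unlike of 8 pairs (running 14/25).
From row 4: 1 unlike of 2 pairs (running 15/27).
Total adjacent occupied pairs: 27; unlike-type pairs: 15.

15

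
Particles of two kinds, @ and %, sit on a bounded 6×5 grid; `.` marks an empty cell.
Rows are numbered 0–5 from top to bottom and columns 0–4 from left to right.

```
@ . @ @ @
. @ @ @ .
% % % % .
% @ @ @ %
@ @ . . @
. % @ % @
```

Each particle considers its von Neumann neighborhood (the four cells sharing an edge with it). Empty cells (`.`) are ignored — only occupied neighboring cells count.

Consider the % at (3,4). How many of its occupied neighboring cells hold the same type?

Occupied neighbors of (3,4): (4,4)=@, (3,3)=@.
Same type (%): 0 of 2.

0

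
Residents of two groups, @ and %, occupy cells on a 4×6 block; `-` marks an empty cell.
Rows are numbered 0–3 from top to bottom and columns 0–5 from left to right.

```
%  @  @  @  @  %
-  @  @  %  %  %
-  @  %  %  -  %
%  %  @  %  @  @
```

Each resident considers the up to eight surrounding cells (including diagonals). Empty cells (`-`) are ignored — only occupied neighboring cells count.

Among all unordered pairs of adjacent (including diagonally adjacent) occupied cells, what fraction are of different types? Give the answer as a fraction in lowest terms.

Scan each occupied cell's neighbors to the right and below (and the two forward diagonals) so each pair is counted once.
From row 0: 9 unlike of 19 pairs (running 9/19).
From row 1: 4 unlike of 14 pairs (running 13/33).
From row 2: 8 unlike of 13 pairs (running 21/46).
From row 3: 3 unlike of 5 pairs (running 24/51).
Total adjacent occupied pairs: 51; unlike-type pairs: 24.
24/51 reduces to 8/17.

8/17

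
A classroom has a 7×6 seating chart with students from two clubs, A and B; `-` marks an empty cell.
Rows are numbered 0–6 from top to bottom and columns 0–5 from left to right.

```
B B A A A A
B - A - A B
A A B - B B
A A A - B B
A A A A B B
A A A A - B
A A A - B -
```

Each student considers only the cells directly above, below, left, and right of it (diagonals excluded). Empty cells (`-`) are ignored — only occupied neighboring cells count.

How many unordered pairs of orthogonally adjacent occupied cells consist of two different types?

Scan each occupied cell's neighbors to the right and below so each pair is counted once.
From row 0: 2 unlike of 9 pairs (running 2/9).
From row 1: 4 unlike of 5 pairs (running 6/14).
From row 2: 2 unlike of 8 pairs (running 8/22).
From row 3: 0 unlike of 8 pairs (running 8/30).
From row 4: 1 unlike of 10 pairs (running 9/40).
From row 5: 0 unlike of 6 pairs (running 9/46).
From row 6: 0 unlike of 2 pairs (running 9/48).
Total adjacent occupied pairs: 48; unlike-type pairs: 9.

9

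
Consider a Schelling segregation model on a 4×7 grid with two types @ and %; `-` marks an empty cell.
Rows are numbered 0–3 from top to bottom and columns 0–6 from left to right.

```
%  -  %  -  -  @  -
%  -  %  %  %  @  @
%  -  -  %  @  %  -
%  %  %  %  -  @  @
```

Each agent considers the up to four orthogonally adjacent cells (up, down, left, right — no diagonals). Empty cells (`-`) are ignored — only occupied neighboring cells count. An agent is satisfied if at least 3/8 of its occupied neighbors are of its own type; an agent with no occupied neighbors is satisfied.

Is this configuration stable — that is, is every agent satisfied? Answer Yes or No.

No

Row 0: (0,0)% 1/1 ✓ · (0,2)% 1/1 ✓ · (0,5)@ 1/1 ✓
Row 1: (1,0)% 2/2 ✓ · (1,2)% 2/2 ✓ · (1,3)% 3/3 ✓ · (1,4)% 1/3 ✗ · (1,5)@ 2/4 ✓ · (1,6)@ 1/1 ✓
Row 2: (2,0)% 2/2 ✓ · (2,3)% 2/3 ✓ · (2,4)@ 0/3 ✗ · (2,5)% 0/3 ✗
Row 3: (3,0)% 2/2 ✓ · (3,1)% 2/2 ✓ · (3,2)% 2/2 ✓ · (3,3)% 2/2 ✓ · (3,5)@ 1/2 ✓ · (3,6)@ 1/1 ✓
For instance (1,4) has only 1/3 same-type neighbors, below 3/8.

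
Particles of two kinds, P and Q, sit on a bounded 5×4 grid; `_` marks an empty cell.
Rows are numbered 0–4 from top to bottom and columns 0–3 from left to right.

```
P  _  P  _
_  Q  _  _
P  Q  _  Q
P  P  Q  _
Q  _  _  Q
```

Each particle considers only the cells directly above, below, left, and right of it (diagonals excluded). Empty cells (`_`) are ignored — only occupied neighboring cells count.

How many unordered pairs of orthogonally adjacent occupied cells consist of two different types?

4

Scan each occupied cell's neighbors to the right and below so each pair is counted once.
From row 1: 0 unlike of 1 pairs (running 0/1).
From row 2: 2 unlike of 3 pairs (running 2/4).
From row 3: 2 unlike of 3 pairs (running 4/7).
Total adjacent occupied pairs: 7; unlike-type pairs: 4.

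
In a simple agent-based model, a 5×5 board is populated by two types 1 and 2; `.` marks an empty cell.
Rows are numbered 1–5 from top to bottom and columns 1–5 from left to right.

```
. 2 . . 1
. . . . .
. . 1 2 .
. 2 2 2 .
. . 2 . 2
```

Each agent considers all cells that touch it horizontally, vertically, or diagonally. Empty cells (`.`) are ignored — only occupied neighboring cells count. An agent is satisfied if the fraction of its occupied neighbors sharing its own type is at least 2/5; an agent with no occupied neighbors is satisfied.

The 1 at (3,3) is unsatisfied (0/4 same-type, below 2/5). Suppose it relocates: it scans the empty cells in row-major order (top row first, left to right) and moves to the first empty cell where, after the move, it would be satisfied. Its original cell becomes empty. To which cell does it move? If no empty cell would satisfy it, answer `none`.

(1,4)

Vacating (3,3). Empty cells in order:
  (1,1): 0/1 same-type → still unsatisfied.
  (1,3): 0/1 same-type → still unsatisfied.
  (1,4): 1/1 same-type → satisfied — stop here.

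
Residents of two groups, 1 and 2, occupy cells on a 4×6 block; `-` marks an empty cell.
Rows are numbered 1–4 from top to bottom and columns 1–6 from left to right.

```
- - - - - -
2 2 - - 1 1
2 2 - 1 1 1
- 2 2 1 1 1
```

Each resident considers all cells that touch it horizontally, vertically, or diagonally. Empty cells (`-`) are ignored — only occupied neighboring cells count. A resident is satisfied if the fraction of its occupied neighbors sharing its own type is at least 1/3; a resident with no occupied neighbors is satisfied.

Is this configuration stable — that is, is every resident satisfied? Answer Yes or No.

Yes

Row 2: (2,1)2 3/3 ✓ · (2,2)2 3/3 ✓ · (2,5)1 4/4 ✓ · (2,6)1 3/3 ✓
Row 3: (3,1)2 4/4 ✓ · (3,2)2 5/5 ✓ · (3,4)1 4/5 ✓ · (3,5)1 7/7 ✓ · (3,6)1 5/5 ✓
Row 4: (4,2)2 3/3 ✓ · (4,3)2 2/4 ✓ · (4,4)1 3/4 ✓ · (4,5)1 5/5 ✓ · (4,6)1 3/3 ✓
All meet the threshold, so the configuration is stable.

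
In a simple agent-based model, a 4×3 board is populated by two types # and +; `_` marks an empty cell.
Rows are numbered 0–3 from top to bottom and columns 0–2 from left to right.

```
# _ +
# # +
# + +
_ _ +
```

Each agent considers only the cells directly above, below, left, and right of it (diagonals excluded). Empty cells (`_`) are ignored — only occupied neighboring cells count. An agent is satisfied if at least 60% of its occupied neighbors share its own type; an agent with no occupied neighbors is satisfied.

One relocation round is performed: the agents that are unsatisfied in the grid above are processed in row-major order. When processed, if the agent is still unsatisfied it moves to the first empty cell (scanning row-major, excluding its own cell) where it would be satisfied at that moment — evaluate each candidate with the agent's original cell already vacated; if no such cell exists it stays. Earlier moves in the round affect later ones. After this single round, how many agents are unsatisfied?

Initially unsatisfied (in order): (1,1), (2,0), (2,1).
  (1,1) → (3,0).
  (2,0): now satisfied by earlier moves; stays.
  (2,1): no empty cell satisfies it; stays.
Resulting grid:
# _ +
# _ +
# + +
# _ +
Unsatisfied now: (2,1).

1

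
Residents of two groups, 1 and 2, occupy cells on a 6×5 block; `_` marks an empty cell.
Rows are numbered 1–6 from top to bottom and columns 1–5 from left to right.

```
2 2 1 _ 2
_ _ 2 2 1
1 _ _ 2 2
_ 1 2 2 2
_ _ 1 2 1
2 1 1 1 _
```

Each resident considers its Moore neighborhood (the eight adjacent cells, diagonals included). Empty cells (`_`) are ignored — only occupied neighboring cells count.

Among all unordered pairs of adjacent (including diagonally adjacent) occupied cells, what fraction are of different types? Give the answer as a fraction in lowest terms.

Scan each occupied cell's neighbors to the right and below (and the two forward diagonals) so each pair is counted once.
From row 1: 4 unlike of 7 pairs (running 4/7).
From row 2: 3 unlike of 7 pairs (running 7/14).
From row 3: 0 unlike of 7 pairs (running 7/21).
From row 4: 5 unlike of 11 pairs (running 12/32).
From row 5: 4 unlike of 8 pairs (running 16/40).
From row 6: 1 unlike of 3 pairs (running 17/43).
Total adjacent occupied pairs: 43; unlike-type pairs: 17.
17/43 is already in lowest terms.

17/43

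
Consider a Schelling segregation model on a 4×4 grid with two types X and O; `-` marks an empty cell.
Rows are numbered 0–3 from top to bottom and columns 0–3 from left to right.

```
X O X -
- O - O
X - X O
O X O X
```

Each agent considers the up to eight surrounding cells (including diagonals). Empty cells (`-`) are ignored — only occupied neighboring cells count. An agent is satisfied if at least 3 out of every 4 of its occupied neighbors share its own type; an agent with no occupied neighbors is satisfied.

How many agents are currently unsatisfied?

12

Row 0: (0,0)X 0/2 not · (0,1)O 1/3 not · (0,2)X 0/3 not
Row 1: (1,1)O 1/5 not · (1,3)O 1/3 not
Row 2: (2,0)X 1/3 not · (2,2)X 2/6 not · (2,3)O 2/4 not
Row 3: (3,0)O 0/2 not · (3,1)X 2/4 not · (3,2)O 1/4 not · (3,3)X 1/3 not
Unsatisfied: (0,0), (0,1), (0,2), (1,1), (1,3), (2,0), (2,2), (2,3), (3,0), (3,1), (3,2), (3,3) — 12 in total.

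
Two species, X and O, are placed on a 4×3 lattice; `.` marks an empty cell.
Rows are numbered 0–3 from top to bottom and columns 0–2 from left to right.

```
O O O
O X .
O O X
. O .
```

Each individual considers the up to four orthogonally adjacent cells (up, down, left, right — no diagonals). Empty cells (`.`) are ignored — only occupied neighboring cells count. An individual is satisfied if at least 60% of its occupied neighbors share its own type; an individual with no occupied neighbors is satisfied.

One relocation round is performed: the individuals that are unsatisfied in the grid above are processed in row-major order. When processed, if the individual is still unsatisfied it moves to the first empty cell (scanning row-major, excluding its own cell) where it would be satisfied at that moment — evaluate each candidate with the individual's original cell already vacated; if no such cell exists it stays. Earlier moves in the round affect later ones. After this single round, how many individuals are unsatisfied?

Initially unsatisfied (in order): (1,1), (2,1), (2,2).
  (1,1): no empty cell satisfies it; stays.
  (2,1) → (3,0).
  (2,2): now satisfied by earlier moves; stays.
Resulting grid:
O O O
O X .
O . X
O O .
Unsatisfied now: (1,1).

1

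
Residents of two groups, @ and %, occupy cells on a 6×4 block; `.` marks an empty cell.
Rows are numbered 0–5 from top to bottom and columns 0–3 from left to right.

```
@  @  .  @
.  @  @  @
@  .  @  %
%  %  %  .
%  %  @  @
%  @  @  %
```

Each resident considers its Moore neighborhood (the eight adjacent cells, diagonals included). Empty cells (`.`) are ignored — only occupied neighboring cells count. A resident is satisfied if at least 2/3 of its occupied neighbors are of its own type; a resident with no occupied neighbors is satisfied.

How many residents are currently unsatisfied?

Row 0: (0,0)@ 2/2 ✓ · (0,1)@ 3/3 ✓ · (0,3)@ 2/2 ✓
Row 1: (1,1)@ 5/5 ✓ · (1,2)@ 5/6 ✓ · (1,3)@ 3/4 ✓
Row 2: (2,0)@ 1/3 ✗ · (2,2)@ 3/6 ✗ · (2,3)% 1/4 ✗
Row 3: (3,0)% 3/4 ✓ · (3,1)% 4/7 ✗ · (3,2)% 3/6 ✗
Row 4: (4,0)% 4/5 ✓ · (4,1)% 5/8 ✗ · (4,2)@ 3/7 ✗ · (4,3)@ 2/4 ✗
Row 5: (5,0)% 2/3 ✓ · (5,1)@ 2/5 ✗ · (5,2)@ 3/5 ✗ · (5,3)% 0/3 ✗
Unsatisfied: (2,0), (2,2), (2,3), (3,1), (3,2), (4,1), (4,2), (4,3), (5,1), (5,2), (5,3) — 11 in total.

11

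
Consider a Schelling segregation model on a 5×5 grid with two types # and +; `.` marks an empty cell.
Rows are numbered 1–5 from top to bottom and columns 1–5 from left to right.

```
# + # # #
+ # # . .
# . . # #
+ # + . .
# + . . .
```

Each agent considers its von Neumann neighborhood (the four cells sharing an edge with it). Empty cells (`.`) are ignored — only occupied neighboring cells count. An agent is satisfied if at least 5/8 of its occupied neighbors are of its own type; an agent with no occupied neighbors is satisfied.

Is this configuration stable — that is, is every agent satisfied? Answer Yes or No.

(1,1)# 0/2 not
(1,2)+ 0/3 not
(1,3)# 2/3 satisfied
(1,4)# 2/2 satisfied
(1,5)# 1/1 satisfied
(2,1)+ 0/3 not
(2,2)# 1/3 not
(2,3)# 2/2 satisfied
(3,1)# 0/2 not
(3,4)# 1/1 satisfied
(3,5)# 1/1 satisfied
(4,1)+ 0/3 not
(4,2)# 0/3 not
(4,3)+ 0/1 not
(5,1)# 0/2 not
(5,2)+ 0/2 not
For instance (1,1) has only 0/2 same-type neighbors, below 5/8.

No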